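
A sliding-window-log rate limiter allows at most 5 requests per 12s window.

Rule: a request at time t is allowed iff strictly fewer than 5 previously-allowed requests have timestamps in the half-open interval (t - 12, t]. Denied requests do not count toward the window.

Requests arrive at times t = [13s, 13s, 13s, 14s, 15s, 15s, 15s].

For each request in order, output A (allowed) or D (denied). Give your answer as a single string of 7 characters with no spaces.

Tracking allowed requests in the window:
  req#1 t=13s: ALLOW
  req#2 t=13s: ALLOW
  req#3 t=13s: ALLOW
  req#4 t=14s: ALLOW
  req#5 t=15s: ALLOW
  req#6 t=15s: DENY
  req#7 t=15s: DENY

Answer: AAAAADD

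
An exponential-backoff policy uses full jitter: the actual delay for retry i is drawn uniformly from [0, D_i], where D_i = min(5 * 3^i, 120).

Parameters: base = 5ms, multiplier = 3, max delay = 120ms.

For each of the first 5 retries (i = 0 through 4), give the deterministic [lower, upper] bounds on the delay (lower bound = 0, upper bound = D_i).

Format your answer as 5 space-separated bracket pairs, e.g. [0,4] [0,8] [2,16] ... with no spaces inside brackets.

Computing bounds per retry:
  i=0: D_i=min(5*3^0,120)=5, bounds=[0,5]
  i=1: D_i=min(5*3^1,120)=15, bounds=[0,15]
  i=2: D_i=min(5*3^2,120)=45, bounds=[0,45]
  i=3: D_i=min(5*3^3,120)=120, bounds=[0,120]
  i=4: D_i=min(5*3^4,120)=120, bounds=[0,120]

Answer: [0,5] [0,15] [0,45] [0,120] [0,120]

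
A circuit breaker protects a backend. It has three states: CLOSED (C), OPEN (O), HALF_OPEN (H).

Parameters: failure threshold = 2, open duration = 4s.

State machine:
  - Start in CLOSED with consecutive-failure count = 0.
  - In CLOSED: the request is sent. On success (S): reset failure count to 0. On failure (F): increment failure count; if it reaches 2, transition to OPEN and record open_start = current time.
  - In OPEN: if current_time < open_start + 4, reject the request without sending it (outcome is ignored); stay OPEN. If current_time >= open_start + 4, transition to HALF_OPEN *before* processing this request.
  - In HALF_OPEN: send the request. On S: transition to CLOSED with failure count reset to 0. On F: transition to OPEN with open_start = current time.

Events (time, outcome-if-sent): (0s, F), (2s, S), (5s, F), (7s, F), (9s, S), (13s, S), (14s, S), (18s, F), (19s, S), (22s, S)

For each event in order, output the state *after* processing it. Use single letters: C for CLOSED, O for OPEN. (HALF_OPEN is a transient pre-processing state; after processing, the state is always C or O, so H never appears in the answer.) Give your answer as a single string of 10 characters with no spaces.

State after each event:
  event#1 t=0s outcome=F: state=CLOSED
  event#2 t=2s outcome=S: state=CLOSED
  event#3 t=5s outcome=F: state=CLOSED
  event#4 t=7s outcome=F: state=OPEN
  event#5 t=9s outcome=S: state=OPEN
  event#6 t=13s outcome=S: state=CLOSED
  event#7 t=14s outcome=S: state=CLOSED
  event#8 t=18s outcome=F: state=CLOSED
  event#9 t=19s outcome=S: state=CLOSED
  event#10 t=22s outcome=S: state=CLOSED

Answer: CCCOOCCCCC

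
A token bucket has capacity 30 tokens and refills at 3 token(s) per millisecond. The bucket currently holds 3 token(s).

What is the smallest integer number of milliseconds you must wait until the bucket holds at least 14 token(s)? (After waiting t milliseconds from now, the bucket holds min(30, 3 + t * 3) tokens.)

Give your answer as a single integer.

Need 3 + t * 3 >= 14, so t >= 11/3.
Smallest integer t = ceil(11/3) = 4.

Answer: 4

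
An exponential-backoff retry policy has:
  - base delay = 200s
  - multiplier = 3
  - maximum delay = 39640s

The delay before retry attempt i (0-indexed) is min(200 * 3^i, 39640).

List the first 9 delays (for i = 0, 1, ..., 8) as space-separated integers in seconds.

Answer: 200 600 1800 5400 16200 39640 39640 39640 39640

Derivation:
Computing each delay:
  i=0: min(200*3^0, 39640) = 200
  i=1: min(200*3^1, 39640) = 600
  i=2: min(200*3^2, 39640) = 1800
  i=3: min(200*3^3, 39640) = 5400
  i=4: min(200*3^4, 39640) = 16200
  i=5: min(200*3^5, 39640) = 39640
  i=6: min(200*3^6, 39640) = 39640
  i=7: min(200*3^7, 39640) = 39640
  i=8: min(200*3^8, 39640) = 39640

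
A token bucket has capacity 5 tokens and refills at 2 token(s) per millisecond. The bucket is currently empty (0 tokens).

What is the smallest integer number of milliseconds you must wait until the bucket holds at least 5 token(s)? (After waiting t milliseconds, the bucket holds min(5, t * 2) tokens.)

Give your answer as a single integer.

Answer: 3

Derivation:
Need t * 2 >= 5, so t >= 5/2.
Smallest integer t = ceil(5/2) = 3.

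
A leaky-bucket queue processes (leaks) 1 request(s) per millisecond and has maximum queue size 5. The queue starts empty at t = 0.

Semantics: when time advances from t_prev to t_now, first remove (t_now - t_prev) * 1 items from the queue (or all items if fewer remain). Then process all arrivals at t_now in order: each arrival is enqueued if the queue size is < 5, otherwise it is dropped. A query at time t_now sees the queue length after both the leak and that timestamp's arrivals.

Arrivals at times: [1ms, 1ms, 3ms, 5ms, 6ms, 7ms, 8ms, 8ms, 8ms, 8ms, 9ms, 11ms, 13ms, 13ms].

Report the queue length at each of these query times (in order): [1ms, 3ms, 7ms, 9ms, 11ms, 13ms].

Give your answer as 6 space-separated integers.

Answer: 2 1 1 4 3 3

Derivation:
Queue lengths at query times:
  query t=1ms: backlog = 2
  query t=3ms: backlog = 1
  query t=7ms: backlog = 1
  query t=9ms: backlog = 4
  query t=11ms: backlog = 3
  query t=13ms: backlog = 3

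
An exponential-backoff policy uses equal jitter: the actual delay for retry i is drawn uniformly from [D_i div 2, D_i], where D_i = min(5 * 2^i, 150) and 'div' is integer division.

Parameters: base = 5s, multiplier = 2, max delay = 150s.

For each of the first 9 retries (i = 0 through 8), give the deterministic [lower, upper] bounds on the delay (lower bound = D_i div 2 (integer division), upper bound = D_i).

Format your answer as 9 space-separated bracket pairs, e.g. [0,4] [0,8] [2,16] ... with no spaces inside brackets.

Computing bounds per retry:
  i=0: D_i=min(5*2^0,150)=5, bounds=[2,5]
  i=1: D_i=min(5*2^1,150)=10, bounds=[5,10]
  i=2: D_i=min(5*2^2,150)=20, bounds=[10,20]
  i=3: D_i=min(5*2^3,150)=40, bounds=[20,40]
  i=4: D_i=min(5*2^4,150)=80, bounds=[40,80]
  i=5: D_i=min(5*2^5,150)=150, bounds=[75,150]
  i=6: D_i=min(5*2^6,150)=150, bounds=[75,150]
  i=7: D_i=min(5*2^7,150)=150, bounds=[75,150]
  i=8: D_i=min(5*2^8,150)=150, bounds=[75,150]

Answer: [2,5] [5,10] [10,20] [20,40] [40,80] [75,150] [75,150] [75,150] [75,150]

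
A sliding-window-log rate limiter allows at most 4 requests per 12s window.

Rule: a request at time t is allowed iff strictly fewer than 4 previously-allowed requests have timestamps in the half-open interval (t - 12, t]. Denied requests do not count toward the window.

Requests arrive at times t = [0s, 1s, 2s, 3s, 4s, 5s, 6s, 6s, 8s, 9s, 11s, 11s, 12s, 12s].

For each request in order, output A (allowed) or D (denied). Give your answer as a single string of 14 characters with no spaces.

Answer: AAAADDDDDDDDAD

Derivation:
Tracking allowed requests in the window:
  req#1 t=0s: ALLOW
  req#2 t=1s: ALLOW
  req#3 t=2s: ALLOW
  req#4 t=3s: ALLOW
  req#5 t=4s: DENY
  req#6 t=5s: DENY
  req#7 t=6s: DENY
  req#8 t=6s: DENY
  req#9 t=8s: DENY
  req#10 t=9s: DENY
  req#11 t=11s: DENY
  req#12 t=11s: DENY
  req#13 t=12s: ALLOW
  req#14 t=12s: DENY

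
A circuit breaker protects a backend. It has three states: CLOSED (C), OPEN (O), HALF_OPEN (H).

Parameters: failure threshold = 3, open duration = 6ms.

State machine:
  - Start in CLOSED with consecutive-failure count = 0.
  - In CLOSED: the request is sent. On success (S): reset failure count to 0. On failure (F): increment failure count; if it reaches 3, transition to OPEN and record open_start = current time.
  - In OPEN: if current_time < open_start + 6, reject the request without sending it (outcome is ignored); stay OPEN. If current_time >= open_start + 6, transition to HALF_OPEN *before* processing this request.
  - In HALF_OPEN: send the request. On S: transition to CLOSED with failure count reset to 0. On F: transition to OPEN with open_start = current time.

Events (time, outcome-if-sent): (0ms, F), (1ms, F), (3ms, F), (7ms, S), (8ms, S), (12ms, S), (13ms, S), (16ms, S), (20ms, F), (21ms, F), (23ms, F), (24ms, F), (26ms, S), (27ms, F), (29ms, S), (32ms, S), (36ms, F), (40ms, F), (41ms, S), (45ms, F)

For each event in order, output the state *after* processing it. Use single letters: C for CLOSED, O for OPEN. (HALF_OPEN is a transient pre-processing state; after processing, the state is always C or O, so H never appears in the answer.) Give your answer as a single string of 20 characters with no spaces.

Answer: CCOOOCCCCCOOOOCCCCCC

Derivation:
State after each event:
  event#1 t=0ms outcome=F: state=CLOSED
  event#2 t=1ms outcome=F: state=CLOSED
  event#3 t=3ms outcome=F: state=OPEN
  event#4 t=7ms outcome=S: state=OPEN
  event#5 t=8ms outcome=S: state=OPEN
  event#6 t=12ms outcome=S: state=CLOSED
  event#7 t=13ms outcome=S: state=CLOSED
  event#8 t=16ms outcome=S: state=CLOSED
  event#9 t=20ms outcome=F: state=CLOSED
  event#10 t=21ms outcome=F: state=CLOSED
  event#11 t=23ms outcome=F: state=OPEN
  event#12 t=24ms outcome=F: state=OPEN
  event#13 t=26ms outcome=S: state=OPEN
  event#14 t=27ms outcome=F: state=OPEN
  event#15 t=29ms outcome=S: state=CLOSED
  event#16 t=32ms outcome=S: state=CLOSED
  event#17 t=36ms outcome=F: state=CLOSED
  event#18 t=40ms outcome=F: state=CLOSED
  event#19 t=41ms outcome=S: state=CLOSED
  event#20 t=45ms outcome=F: state=CLOSED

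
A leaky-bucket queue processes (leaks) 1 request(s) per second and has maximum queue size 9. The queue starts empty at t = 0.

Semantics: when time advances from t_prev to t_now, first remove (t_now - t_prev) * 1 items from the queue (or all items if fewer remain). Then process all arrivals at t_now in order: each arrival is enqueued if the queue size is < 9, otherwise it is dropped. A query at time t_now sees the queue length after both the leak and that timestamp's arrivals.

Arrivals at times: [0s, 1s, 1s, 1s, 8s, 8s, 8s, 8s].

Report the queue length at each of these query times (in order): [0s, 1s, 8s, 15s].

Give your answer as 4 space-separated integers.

Answer: 1 3 4 0

Derivation:
Queue lengths at query times:
  query t=0s: backlog = 1
  query t=1s: backlog = 3
  query t=8s: backlog = 4
  query t=15s: backlog = 0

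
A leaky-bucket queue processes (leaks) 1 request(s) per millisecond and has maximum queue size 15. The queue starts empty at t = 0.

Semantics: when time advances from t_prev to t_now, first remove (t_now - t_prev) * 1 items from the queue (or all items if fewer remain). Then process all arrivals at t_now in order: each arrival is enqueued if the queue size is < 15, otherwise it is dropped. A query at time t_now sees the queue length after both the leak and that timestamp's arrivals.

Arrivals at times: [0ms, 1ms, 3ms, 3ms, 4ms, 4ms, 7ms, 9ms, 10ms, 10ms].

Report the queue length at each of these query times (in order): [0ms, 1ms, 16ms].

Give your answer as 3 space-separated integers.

Queue lengths at query times:
  query t=0ms: backlog = 1
  query t=1ms: backlog = 1
  query t=16ms: backlog = 0

Answer: 1 1 0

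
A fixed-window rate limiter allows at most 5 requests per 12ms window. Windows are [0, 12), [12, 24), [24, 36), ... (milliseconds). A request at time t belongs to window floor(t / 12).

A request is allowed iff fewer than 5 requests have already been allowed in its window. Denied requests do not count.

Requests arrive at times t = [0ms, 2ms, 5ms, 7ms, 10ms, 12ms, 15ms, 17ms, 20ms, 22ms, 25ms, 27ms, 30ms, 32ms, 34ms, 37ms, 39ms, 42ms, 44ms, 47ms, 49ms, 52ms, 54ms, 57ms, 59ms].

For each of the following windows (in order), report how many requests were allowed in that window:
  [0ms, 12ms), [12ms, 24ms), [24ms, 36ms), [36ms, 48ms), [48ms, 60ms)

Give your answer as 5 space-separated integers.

Processing requests:
  req#1 t=0ms (window 0): ALLOW
  req#2 t=2ms (window 0): ALLOW
  req#3 t=5ms (window 0): ALLOW
  req#4 t=7ms (window 0): ALLOW
  req#5 t=10ms (window 0): ALLOW
  req#6 t=12ms (window 1): ALLOW
  req#7 t=15ms (window 1): ALLOW
  req#8 t=17ms (window 1): ALLOW
  req#9 t=20ms (window 1): ALLOW
  req#10 t=22ms (window 1): ALLOW
  req#11 t=25ms (window 2): ALLOW
  req#12 t=27ms (window 2): ALLOW
  req#13 t=30ms (window 2): ALLOW
  req#14 t=32ms (window 2): ALLOW
  req#15 t=34ms (window 2): ALLOW
  req#16 t=37ms (window 3): ALLOW
  req#17 t=39ms (window 3): ALLOW
  req#18 t=42ms (window 3): ALLOW
  req#19 t=44ms (window 3): ALLOW
  req#20 t=47ms (window 3): ALLOW
  req#21 t=49ms (window 4): ALLOW
  req#22 t=52ms (window 4): ALLOW
  req#23 t=54ms (window 4): ALLOW
  req#24 t=57ms (window 4): ALLOW
  req#25 t=59ms (window 4): ALLOW

Allowed counts by window: 5 5 5 5 5

Answer: 5 5 5 5 5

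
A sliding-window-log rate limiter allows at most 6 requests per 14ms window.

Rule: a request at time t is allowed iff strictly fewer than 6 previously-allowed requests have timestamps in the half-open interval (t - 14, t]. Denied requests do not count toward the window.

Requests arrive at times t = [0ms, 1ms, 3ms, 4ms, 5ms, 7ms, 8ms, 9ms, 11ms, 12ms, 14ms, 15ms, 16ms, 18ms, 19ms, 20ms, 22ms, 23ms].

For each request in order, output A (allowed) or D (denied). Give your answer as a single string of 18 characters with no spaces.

Answer: AAAAAADDDDAADAAAAD

Derivation:
Tracking allowed requests in the window:
  req#1 t=0ms: ALLOW
  req#2 t=1ms: ALLOW
  req#3 t=3ms: ALLOW
  req#4 t=4ms: ALLOW
  req#5 t=5ms: ALLOW
  req#6 t=7ms: ALLOW
  req#7 t=8ms: DENY
  req#8 t=9ms: DENY
  req#9 t=11ms: DENY
  req#10 t=12ms: DENY
  req#11 t=14ms: ALLOW
  req#12 t=15ms: ALLOW
  req#13 t=16ms: DENY
  req#14 t=18ms: ALLOW
  req#15 t=19ms: ALLOW
  req#16 t=20ms: ALLOW
  req#17 t=22ms: ALLOW
  req#18 t=23ms: DENY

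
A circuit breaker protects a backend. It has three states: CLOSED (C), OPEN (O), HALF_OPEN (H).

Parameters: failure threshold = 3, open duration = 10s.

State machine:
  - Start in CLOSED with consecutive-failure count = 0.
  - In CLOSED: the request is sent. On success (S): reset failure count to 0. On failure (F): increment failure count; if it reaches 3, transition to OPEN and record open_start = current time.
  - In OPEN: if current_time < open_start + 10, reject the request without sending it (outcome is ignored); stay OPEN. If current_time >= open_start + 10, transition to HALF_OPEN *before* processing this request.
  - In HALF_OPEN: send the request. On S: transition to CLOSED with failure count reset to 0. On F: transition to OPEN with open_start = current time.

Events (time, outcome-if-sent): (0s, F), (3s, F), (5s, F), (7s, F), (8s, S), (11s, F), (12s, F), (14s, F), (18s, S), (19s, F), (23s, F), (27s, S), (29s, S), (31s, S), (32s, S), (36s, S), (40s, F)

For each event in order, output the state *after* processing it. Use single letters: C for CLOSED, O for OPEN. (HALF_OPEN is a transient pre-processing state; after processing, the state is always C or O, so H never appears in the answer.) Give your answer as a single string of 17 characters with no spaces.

State after each event:
  event#1 t=0s outcome=F: state=CLOSED
  event#2 t=3s outcome=F: state=CLOSED
  event#3 t=5s outcome=F: state=OPEN
  event#4 t=7s outcome=F: state=OPEN
  event#5 t=8s outcome=S: state=OPEN
  event#6 t=11s outcome=F: state=OPEN
  event#7 t=12s outcome=F: state=OPEN
  event#8 t=14s outcome=F: state=OPEN
  event#9 t=18s outcome=S: state=CLOSED
  event#10 t=19s outcome=F: state=CLOSED
  event#11 t=23s outcome=F: state=CLOSED
  event#12 t=27s outcome=S: state=CLOSED
  event#13 t=29s outcome=S: state=CLOSED
  event#14 t=31s outcome=S: state=CLOSED
  event#15 t=32s outcome=S: state=CLOSED
  event#16 t=36s outcome=S: state=CLOSED
  event#17 t=40s outcome=F: state=CLOSED

Answer: CCOOOOOOCCCCCCCCC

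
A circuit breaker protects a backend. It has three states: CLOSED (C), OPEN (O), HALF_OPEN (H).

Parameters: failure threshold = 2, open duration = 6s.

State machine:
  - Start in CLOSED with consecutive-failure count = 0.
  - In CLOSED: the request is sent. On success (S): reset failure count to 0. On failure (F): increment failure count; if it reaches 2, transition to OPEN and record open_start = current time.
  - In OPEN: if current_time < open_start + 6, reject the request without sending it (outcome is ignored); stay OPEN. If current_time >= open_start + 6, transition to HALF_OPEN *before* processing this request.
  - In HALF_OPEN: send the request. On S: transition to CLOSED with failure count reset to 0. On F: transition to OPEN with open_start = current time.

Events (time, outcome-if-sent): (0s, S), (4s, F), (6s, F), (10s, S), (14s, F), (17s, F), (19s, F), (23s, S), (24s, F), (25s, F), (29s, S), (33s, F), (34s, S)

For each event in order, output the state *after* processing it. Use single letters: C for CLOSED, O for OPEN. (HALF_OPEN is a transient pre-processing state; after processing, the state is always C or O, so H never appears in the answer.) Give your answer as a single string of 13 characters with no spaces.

Answer: CCOOOOOCCOOOO

Derivation:
State after each event:
  event#1 t=0s outcome=S: state=CLOSED
  event#2 t=4s outcome=F: state=CLOSED
  event#3 t=6s outcome=F: state=OPEN
  event#4 t=10s outcome=S: state=OPEN
  event#5 t=14s outcome=F: state=OPEN
  event#6 t=17s outcome=F: state=OPEN
  event#7 t=19s outcome=F: state=OPEN
  event#8 t=23s outcome=S: state=CLOSED
  event#9 t=24s outcome=F: state=CLOSED
  event#10 t=25s outcome=F: state=OPEN
  event#11 t=29s outcome=S: state=OPEN
  event#12 t=33s outcome=F: state=OPEN
  event#13 t=34s outcome=S: state=OPEN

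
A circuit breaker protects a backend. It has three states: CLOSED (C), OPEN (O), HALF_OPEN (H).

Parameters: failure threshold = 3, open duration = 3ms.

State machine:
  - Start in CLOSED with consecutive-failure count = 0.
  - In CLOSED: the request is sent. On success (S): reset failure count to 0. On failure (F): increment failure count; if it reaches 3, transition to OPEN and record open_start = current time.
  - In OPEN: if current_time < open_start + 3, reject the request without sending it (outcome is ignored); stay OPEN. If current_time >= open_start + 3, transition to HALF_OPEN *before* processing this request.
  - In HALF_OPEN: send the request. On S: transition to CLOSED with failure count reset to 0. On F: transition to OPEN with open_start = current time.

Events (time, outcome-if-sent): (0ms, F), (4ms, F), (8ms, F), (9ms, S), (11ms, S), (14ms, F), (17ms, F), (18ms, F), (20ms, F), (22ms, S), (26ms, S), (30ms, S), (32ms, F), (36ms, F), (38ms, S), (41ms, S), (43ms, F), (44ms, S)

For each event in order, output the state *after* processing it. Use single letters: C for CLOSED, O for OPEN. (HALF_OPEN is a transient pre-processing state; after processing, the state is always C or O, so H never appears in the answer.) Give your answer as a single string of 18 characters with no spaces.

Answer: CCOOCCCOOCCCCCCCCC

Derivation:
State after each event:
  event#1 t=0ms outcome=F: state=CLOSED
  event#2 t=4ms outcome=F: state=CLOSED
  event#3 t=8ms outcome=F: state=OPEN
  event#4 t=9ms outcome=S: state=OPEN
  event#5 t=11ms outcome=S: state=CLOSED
  event#6 t=14ms outcome=F: state=CLOSED
  event#7 t=17ms outcome=F: state=CLOSED
  event#8 t=18ms outcome=F: state=OPEN
  event#9 t=20ms outcome=F: state=OPEN
  event#10 t=22ms outcome=S: state=CLOSED
  event#11 t=26ms outcome=S: state=CLOSED
  event#12 t=30ms outcome=S: state=CLOSED
  event#13 t=32ms outcome=F: state=CLOSED
  event#14 t=36ms outcome=F: state=CLOSED
  event#15 t=38ms outcome=S: state=CLOSED
  event#16 t=41ms outcome=S: state=CLOSED
  event#17 t=43ms outcome=F: state=CLOSED
  event#18 t=44ms outcome=S: state=CLOSED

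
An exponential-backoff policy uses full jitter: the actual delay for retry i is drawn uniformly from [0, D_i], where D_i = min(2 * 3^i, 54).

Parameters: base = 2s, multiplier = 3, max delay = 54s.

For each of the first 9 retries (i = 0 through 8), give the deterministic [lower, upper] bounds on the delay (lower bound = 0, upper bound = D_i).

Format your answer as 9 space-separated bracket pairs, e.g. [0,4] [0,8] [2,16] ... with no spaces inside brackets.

Answer: [0,2] [0,6] [0,18] [0,54] [0,54] [0,54] [0,54] [0,54] [0,54]

Derivation:
Computing bounds per retry:
  i=0: D_i=min(2*3^0,54)=2, bounds=[0,2]
  i=1: D_i=min(2*3^1,54)=6, bounds=[0,6]
  i=2: D_i=min(2*3^2,54)=18, bounds=[0,18]
  i=3: D_i=min(2*3^3,54)=54, bounds=[0,54]
  i=4: D_i=min(2*3^4,54)=54, bounds=[0,54]
  i=5: D_i=min(2*3^5,54)=54, bounds=[0,54]
  i=6: D_i=min(2*3^6,54)=54, bounds=[0,54]
  i=7: D_i=min(2*3^7,54)=54, bounds=[0,54]
  i=8: D_i=min(2*3^8,54)=54, bounds=[0,54]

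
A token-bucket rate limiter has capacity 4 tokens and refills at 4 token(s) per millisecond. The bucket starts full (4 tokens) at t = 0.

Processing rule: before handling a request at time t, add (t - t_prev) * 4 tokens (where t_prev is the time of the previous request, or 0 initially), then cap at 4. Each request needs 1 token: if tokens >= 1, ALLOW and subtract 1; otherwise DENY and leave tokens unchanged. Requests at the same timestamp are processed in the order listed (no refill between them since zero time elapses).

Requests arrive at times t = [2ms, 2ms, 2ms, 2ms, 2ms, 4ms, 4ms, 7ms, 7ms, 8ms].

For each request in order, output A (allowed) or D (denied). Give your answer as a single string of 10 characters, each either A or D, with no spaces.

Simulating step by step:
  req#1 t=2ms: ALLOW
  req#2 t=2ms: ALLOW
  req#3 t=2ms: ALLOW
  req#4 t=2ms: ALLOW
  req#5 t=2ms: DENY
  req#6 t=4ms: ALLOW
  req#7 t=4ms: ALLOW
  req#8 t=7ms: ALLOW
  req#9 t=7ms: ALLOW
  req#10 t=8ms: ALLOW

Answer: AAAADAAAAA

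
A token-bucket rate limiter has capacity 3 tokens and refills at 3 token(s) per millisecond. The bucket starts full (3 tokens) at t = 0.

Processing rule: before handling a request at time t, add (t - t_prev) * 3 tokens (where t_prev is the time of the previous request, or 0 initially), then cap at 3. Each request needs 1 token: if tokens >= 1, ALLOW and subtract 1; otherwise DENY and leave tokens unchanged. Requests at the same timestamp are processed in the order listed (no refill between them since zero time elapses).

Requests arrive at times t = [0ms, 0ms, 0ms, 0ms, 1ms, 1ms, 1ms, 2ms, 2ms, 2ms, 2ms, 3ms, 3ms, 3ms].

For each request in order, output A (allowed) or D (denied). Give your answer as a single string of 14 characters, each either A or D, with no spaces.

Simulating step by step:
  req#1 t=0ms: ALLOW
  req#2 t=0ms: ALLOW
  req#3 t=0ms: ALLOW
  req#4 t=0ms: DENY
  req#5 t=1ms: ALLOW
  req#6 t=1ms: ALLOW
  req#7 t=1ms: ALLOW
  req#8 t=2ms: ALLOW
  req#9 t=2ms: ALLOW
  req#10 t=2ms: ALLOW
  req#11 t=2ms: DENY
  req#12 t=3ms: ALLOW
  req#13 t=3ms: ALLOW
  req#14 t=3ms: ALLOW

Answer: AAADAAAAAADAAA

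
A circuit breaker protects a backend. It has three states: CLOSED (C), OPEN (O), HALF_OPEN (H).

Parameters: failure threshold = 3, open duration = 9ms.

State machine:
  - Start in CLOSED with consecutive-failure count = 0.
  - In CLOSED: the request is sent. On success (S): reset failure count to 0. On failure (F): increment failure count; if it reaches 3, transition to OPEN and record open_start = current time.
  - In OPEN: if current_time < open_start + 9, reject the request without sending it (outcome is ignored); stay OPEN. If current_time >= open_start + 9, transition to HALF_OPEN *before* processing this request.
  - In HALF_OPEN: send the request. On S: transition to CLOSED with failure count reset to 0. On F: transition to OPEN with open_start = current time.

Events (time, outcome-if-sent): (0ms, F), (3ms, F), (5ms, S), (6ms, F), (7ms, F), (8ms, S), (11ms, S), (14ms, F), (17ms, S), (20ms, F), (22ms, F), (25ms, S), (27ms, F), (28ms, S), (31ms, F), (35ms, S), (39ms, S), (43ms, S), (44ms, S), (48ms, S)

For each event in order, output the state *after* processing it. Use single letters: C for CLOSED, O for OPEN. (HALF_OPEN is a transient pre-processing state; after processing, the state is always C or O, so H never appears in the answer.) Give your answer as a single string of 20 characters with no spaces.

State after each event:
  event#1 t=0ms outcome=F: state=CLOSED
  event#2 t=3ms outcome=F: state=CLOSED
  event#3 t=5ms outcome=S: state=CLOSED
  event#4 t=6ms outcome=F: state=CLOSED
  event#5 t=7ms outcome=F: state=CLOSED
  event#6 t=8ms outcome=S: state=CLOSED
  event#7 t=11ms outcome=S: state=CLOSED
  event#8 t=14ms outcome=F: state=CLOSED
  event#9 t=17ms outcome=S: state=CLOSED
  event#10 t=20ms outcome=F: state=CLOSED
  event#11 t=22ms outcome=F: state=CLOSED
  event#12 t=25ms outcome=S: state=CLOSED
  event#13 t=27ms outcome=F: state=CLOSED
  event#14 t=28ms outcome=S: state=CLOSED
  event#15 t=31ms outcome=F: state=CLOSED
  event#16 t=35ms outcome=S: state=CLOSED
  event#17 t=39ms outcome=S: state=CLOSED
  event#18 t=43ms outcome=S: state=CLOSED
  event#19 t=44ms outcome=S: state=CLOSED
  event#20 t=48ms outcome=S: state=CLOSED

Answer: CCCCCCCCCCCCCCCCCCCC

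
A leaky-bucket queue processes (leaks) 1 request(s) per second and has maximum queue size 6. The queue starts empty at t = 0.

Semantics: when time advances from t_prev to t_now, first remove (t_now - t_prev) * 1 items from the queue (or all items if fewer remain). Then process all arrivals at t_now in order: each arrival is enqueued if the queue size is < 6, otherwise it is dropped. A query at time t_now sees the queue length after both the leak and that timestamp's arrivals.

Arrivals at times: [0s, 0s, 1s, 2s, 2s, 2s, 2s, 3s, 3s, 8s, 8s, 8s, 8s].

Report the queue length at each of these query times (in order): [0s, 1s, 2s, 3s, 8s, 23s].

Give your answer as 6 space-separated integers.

Answer: 2 2 5 6 5 0

Derivation:
Queue lengths at query times:
  query t=0s: backlog = 2
  query t=1s: backlog = 2
  query t=2s: backlog = 5
  query t=3s: backlog = 6
  query t=8s: backlog = 5
  query t=23s: backlog = 0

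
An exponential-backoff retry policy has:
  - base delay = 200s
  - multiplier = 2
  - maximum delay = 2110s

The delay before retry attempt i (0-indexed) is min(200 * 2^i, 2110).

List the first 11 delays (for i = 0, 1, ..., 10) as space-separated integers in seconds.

Answer: 200 400 800 1600 2110 2110 2110 2110 2110 2110 2110

Derivation:
Computing each delay:
  i=0: min(200*2^0, 2110) = 200
  i=1: min(200*2^1, 2110) = 400
  i=2: min(200*2^2, 2110) = 800
  i=3: min(200*2^3, 2110) = 1600
  i=4: min(200*2^4, 2110) = 2110
  i=5: min(200*2^5, 2110) = 2110
  i=6: min(200*2^6, 2110) = 2110
  i=7: min(200*2^7, 2110) = 2110
  i=8: min(200*2^8, 2110) = 2110
  i=9: min(200*2^9, 2110) = 2110
  i=10: min(200*2^10, 2110) = 2110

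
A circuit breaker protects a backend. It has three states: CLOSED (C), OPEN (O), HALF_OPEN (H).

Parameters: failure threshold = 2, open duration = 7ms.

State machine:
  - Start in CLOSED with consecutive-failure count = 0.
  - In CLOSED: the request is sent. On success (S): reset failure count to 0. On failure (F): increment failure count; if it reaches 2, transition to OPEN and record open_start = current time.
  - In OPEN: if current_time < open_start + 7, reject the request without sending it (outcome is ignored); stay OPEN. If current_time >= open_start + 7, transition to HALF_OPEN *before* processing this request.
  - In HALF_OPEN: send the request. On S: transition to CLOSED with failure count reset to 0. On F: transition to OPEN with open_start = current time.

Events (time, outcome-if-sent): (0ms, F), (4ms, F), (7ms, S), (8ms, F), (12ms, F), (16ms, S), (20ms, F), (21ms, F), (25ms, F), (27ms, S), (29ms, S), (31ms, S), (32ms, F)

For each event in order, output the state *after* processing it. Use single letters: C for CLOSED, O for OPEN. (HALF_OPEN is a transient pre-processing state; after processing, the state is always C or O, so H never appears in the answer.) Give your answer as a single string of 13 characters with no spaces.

State after each event:
  event#1 t=0ms outcome=F: state=CLOSED
  event#2 t=4ms outcome=F: state=OPEN
  event#3 t=7ms outcome=S: state=OPEN
  event#4 t=8ms outcome=F: state=OPEN
  event#5 t=12ms outcome=F: state=OPEN
  event#6 t=16ms outcome=S: state=OPEN
  event#7 t=20ms outcome=F: state=OPEN
  event#8 t=21ms outcome=F: state=OPEN
  event#9 t=25ms outcome=F: state=OPEN
  event#10 t=27ms outcome=S: state=CLOSED
  event#11 t=29ms outcome=S: state=CLOSED
  event#12 t=31ms outcome=S: state=CLOSED
  event#13 t=32ms outcome=F: state=CLOSED

Answer: COOOOOOOOCCCC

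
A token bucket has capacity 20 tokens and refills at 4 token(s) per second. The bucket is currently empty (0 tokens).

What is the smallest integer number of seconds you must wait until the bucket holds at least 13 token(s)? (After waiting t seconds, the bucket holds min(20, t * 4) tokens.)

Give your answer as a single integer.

Need t * 4 >= 13, so t >= 13/4.
Smallest integer t = ceil(13/4) = 4.

Answer: 4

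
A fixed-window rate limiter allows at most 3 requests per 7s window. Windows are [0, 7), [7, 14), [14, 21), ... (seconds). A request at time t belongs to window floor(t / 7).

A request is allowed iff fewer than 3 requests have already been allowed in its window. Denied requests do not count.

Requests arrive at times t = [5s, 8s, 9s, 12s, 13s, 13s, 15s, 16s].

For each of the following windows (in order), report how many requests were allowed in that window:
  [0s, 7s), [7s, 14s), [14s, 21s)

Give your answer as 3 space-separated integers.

Answer: 1 3 2

Derivation:
Processing requests:
  req#1 t=5s (window 0): ALLOW
  req#2 t=8s (window 1): ALLOW
  req#3 t=9s (window 1): ALLOW
  req#4 t=12s (window 1): ALLOW
  req#5 t=13s (window 1): DENY
  req#6 t=13s (window 1): DENY
  req#7 t=15s (window 2): ALLOW
  req#8 t=16s (window 2): ALLOW

Allowed counts by window: 1 3 2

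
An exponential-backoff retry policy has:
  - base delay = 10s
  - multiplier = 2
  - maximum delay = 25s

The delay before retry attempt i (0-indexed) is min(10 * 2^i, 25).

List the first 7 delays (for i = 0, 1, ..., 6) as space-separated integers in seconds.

Computing each delay:
  i=0: min(10*2^0, 25) = 10
  i=1: min(10*2^1, 25) = 20
  i=2: min(10*2^2, 25) = 25
  i=3: min(10*2^3, 25) = 25
  i=4: min(10*2^4, 25) = 25
  i=5: min(10*2^5, 25) = 25
  i=6: min(10*2^6, 25) = 25

Answer: 10 20 25 25 25 25 25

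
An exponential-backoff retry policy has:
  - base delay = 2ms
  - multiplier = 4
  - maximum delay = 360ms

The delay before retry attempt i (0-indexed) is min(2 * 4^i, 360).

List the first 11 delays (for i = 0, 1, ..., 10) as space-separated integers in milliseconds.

Answer: 2 8 32 128 360 360 360 360 360 360 360

Derivation:
Computing each delay:
  i=0: min(2*4^0, 360) = 2
  i=1: min(2*4^1, 360) = 8
  i=2: min(2*4^2, 360) = 32
  i=3: min(2*4^3, 360) = 128
  i=4: min(2*4^4, 360) = 360
  i=5: min(2*4^5, 360) = 360
  i=6: min(2*4^6, 360) = 360
  i=7: min(2*4^7, 360) = 360
  i=8: min(2*4^8, 360) = 360
  i=9: min(2*4^9, 360) = 360
  i=10: min(2*4^10, 360) = 360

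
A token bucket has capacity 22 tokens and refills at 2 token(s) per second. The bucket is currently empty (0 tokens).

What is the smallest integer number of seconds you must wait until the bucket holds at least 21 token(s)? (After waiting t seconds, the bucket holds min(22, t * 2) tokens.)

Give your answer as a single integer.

Need t * 2 >= 21, so t >= 21/2.
Smallest integer t = ceil(21/2) = 11.

Answer: 11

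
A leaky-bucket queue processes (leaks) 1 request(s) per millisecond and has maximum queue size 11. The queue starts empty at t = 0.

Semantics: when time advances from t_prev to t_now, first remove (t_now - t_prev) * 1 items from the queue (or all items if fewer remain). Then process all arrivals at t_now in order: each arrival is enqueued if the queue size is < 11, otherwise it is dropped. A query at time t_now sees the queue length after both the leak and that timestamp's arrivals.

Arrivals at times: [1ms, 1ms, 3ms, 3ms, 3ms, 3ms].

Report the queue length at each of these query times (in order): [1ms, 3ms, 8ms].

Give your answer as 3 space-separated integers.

Answer: 2 4 0

Derivation:
Queue lengths at query times:
  query t=1ms: backlog = 2
  query t=3ms: backlog = 4
  query t=8ms: backlog = 0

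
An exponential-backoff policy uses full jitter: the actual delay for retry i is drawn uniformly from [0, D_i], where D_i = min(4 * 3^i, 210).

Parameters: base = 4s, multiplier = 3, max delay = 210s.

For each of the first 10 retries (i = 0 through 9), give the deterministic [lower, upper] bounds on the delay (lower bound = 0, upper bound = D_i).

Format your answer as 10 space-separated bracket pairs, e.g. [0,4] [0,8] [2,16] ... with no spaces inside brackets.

Answer: [0,4] [0,12] [0,36] [0,108] [0,210] [0,210] [0,210] [0,210] [0,210] [0,210]

Derivation:
Computing bounds per retry:
  i=0: D_i=min(4*3^0,210)=4, bounds=[0,4]
  i=1: D_i=min(4*3^1,210)=12, bounds=[0,12]
  i=2: D_i=min(4*3^2,210)=36, bounds=[0,36]
  i=3: D_i=min(4*3^3,210)=108, bounds=[0,108]
  i=4: D_i=min(4*3^4,210)=210, bounds=[0,210]
  i=5: D_i=min(4*3^5,210)=210, bounds=[0,210]
  i=6: D_i=min(4*3^6,210)=210, bounds=[0,210]
  i=7: D_i=min(4*3^7,210)=210, bounds=[0,210]
  i=8: D_i=min(4*3^8,210)=210, bounds=[0,210]
  i=9: D_i=min(4*3^9,210)=210, bounds=[0,210]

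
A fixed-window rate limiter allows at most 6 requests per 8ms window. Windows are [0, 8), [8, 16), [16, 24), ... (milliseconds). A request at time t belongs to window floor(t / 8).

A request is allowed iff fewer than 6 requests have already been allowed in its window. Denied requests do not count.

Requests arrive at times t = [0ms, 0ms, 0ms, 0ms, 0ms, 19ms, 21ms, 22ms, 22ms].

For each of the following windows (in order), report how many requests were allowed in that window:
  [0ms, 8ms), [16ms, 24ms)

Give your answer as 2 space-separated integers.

Answer: 5 4

Derivation:
Processing requests:
  req#1 t=0ms (window 0): ALLOW
  req#2 t=0ms (window 0): ALLOW
  req#3 t=0ms (window 0): ALLOW
  req#4 t=0ms (window 0): ALLOW
  req#5 t=0ms (window 0): ALLOW
  req#6 t=19ms (window 2): ALLOW
  req#7 t=21ms (window 2): ALLOW
  req#8 t=22ms (window 2): ALLOW
  req#9 t=22ms (window 2): ALLOW

Allowed counts by window: 5 4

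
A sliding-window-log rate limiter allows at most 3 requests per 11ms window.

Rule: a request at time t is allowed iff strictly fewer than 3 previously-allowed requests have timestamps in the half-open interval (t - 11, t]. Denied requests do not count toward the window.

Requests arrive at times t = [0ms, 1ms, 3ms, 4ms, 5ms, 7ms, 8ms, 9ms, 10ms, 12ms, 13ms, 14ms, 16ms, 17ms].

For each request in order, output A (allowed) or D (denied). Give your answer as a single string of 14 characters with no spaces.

Tracking allowed requests in the window:
  req#1 t=0ms: ALLOW
  req#2 t=1ms: ALLOW
  req#3 t=3ms: ALLOW
  req#4 t=4ms: DENY
  req#5 t=5ms: DENY
  req#6 t=7ms: DENY
  req#7 t=8ms: DENY
  req#8 t=9ms: DENY
  req#9 t=10ms: DENY
  req#10 t=12ms: ALLOW
  req#11 t=13ms: ALLOW
  req#12 t=14ms: ALLOW
  req#13 t=16ms: DENY
  req#14 t=17ms: DENY

Answer: AAADDDDDDAAADD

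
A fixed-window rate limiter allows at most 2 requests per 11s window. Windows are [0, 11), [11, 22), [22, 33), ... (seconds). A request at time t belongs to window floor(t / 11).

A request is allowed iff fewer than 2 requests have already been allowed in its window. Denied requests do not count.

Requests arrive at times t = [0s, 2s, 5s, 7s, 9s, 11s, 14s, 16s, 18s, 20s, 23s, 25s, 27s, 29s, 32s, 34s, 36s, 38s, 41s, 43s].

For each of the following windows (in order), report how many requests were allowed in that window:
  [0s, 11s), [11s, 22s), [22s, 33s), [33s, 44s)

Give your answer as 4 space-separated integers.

Processing requests:
  req#1 t=0s (window 0): ALLOW
  req#2 t=2s (window 0): ALLOW
  req#3 t=5s (window 0): DENY
  req#4 t=7s (window 0): DENY
  req#5 t=9s (window 0): DENY
  req#6 t=11s (window 1): ALLOW
  req#7 t=14s (window 1): ALLOW
  req#8 t=16s (window 1): DENY
  req#9 t=18s (window 1): DENY
  req#10 t=20s (window 1): DENY
  req#11 t=23s (window 2): ALLOW
  req#12 t=25s (window 2): ALLOW
  req#13 t=27s (window 2): DENY
  req#14 t=29s (window 2): DENY
  req#15 t=32s (window 2): DENY
  req#16 t=34s (window 3): ALLOW
  req#17 t=36s (window 3): ALLOW
  req#18 t=38s (window 3): DENY
  req#19 t=41s (window 3): DENY
  req#20 t=43s (window 3): DENY

Allowed counts by window: 2 2 2 2

Answer: 2 2 2 2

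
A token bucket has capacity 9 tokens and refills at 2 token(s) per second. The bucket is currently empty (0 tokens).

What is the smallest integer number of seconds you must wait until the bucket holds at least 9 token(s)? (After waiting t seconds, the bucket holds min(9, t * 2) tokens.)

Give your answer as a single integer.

Answer: 5

Derivation:
Need t * 2 >= 9, so t >= 9/2.
Smallest integer t = ceil(9/2) = 5.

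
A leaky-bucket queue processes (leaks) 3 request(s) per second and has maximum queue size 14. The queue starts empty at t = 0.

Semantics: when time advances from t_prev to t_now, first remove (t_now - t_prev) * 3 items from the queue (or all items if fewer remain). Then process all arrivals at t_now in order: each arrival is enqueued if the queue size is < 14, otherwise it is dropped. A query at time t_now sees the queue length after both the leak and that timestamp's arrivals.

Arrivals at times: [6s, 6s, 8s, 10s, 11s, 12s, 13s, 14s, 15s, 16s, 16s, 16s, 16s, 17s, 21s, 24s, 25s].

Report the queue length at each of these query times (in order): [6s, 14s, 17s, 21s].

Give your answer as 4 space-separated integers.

Answer: 2 1 2 1

Derivation:
Queue lengths at query times:
  query t=6s: backlog = 2
  query t=14s: backlog = 1
  query t=17s: backlog = 2
  query t=21s: backlog = 1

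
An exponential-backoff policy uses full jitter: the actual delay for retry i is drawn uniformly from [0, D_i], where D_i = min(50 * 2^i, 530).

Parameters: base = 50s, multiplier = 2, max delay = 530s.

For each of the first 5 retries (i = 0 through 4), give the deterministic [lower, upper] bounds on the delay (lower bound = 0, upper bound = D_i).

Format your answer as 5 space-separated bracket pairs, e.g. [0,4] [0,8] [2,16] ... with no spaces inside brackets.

Computing bounds per retry:
  i=0: D_i=min(50*2^0,530)=50, bounds=[0,50]
  i=1: D_i=min(50*2^1,530)=100, bounds=[0,100]
  i=2: D_i=min(50*2^2,530)=200, bounds=[0,200]
  i=3: D_i=min(50*2^3,530)=400, bounds=[0,400]
  i=4: D_i=min(50*2^4,530)=530, bounds=[0,530]

Answer: [0,50] [0,100] [0,200] [0,400] [0,530]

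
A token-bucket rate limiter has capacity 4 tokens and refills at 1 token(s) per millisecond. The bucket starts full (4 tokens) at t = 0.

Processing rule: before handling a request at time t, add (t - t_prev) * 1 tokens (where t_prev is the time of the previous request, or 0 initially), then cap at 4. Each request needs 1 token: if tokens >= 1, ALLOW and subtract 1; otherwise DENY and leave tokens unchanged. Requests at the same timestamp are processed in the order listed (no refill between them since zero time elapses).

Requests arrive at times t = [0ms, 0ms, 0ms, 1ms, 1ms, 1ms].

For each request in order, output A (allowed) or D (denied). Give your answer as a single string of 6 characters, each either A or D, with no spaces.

Simulating step by step:
  req#1 t=0ms: ALLOW
  req#2 t=0ms: ALLOW
  req#3 t=0ms: ALLOW
  req#4 t=1ms: ALLOW
  req#5 t=1ms: ALLOW
  req#6 t=1ms: DENY

Answer: AAAAAD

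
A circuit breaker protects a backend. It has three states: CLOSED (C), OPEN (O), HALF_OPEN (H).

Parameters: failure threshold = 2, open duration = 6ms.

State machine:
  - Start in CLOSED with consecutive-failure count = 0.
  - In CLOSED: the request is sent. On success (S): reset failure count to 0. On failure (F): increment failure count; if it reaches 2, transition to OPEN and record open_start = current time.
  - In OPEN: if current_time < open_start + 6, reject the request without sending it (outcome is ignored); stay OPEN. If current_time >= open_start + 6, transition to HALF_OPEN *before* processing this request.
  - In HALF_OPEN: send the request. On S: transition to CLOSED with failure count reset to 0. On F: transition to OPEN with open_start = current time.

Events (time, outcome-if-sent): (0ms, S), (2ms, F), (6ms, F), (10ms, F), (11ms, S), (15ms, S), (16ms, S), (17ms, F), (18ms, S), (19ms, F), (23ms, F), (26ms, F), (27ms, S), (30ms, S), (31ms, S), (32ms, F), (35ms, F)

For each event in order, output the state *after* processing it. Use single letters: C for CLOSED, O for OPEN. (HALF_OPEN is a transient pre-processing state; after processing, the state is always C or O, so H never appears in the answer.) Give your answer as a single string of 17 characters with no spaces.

State after each event:
  event#1 t=0ms outcome=S: state=CLOSED
  event#2 t=2ms outcome=F: state=CLOSED
  event#3 t=6ms outcome=F: state=OPEN
  event#4 t=10ms outcome=F: state=OPEN
  event#5 t=11ms outcome=S: state=OPEN
  event#6 t=15ms outcome=S: state=CLOSED
  event#7 t=16ms outcome=S: state=CLOSED
  event#8 t=17ms outcome=F: state=CLOSED
  event#9 t=18ms outcome=S: state=CLOSED
  event#10 t=19ms outcome=F: state=CLOSED
  event#11 t=23ms outcome=F: state=OPEN
  event#12 t=26ms outcome=F: state=OPEN
  event#13 t=27ms outcome=S: state=OPEN
  event#14 t=30ms outcome=S: state=CLOSED
  event#15 t=31ms outcome=S: state=CLOSED
  event#16 t=32ms outcome=F: state=CLOSED
  event#17 t=35ms outcome=F: state=OPEN

Answer: CCOOOCCCCCOOOCCCO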